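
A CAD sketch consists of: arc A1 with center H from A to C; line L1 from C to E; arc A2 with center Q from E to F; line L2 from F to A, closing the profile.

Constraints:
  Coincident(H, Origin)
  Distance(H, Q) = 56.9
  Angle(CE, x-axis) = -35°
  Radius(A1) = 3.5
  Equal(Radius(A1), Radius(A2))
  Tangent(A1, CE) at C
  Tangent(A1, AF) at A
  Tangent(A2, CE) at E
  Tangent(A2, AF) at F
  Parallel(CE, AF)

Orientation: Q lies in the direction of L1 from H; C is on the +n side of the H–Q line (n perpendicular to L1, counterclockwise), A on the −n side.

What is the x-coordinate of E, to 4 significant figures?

48.62

Tangency of A1 to both parallel lines with radius 3.5 puts C and A at H ± 3.5·n: C = (2.008, 2.867), A = (-2.008, -2.867). Equal radii place E and F the same way about Q: E = Q + 3.5·n = (48.62, -29.77), F = Q − 3.5·n = (44.60, -35.50). So E.x = 48.62.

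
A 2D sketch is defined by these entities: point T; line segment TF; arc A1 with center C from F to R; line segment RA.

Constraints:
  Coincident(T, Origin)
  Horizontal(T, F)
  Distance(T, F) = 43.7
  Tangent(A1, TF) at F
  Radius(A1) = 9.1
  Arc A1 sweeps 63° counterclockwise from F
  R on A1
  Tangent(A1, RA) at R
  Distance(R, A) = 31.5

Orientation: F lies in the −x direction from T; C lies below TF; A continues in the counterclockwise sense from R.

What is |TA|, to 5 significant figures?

73.903

On A1, F sits at bearing 90° from C; a 63° counterclockwise sweep puts R at bearing 153°, so R = C + 9.1·(cos 153°, sin 153°) = (-51.808, -4.9687). Since A1 is tangent to RA there, CR ⟂ RA, so RA runs along (−sin 153°, cos 153°); with |RA| = 31.5, A = (-66.109, -33.035). Then |TA| = |A − T| = 73.903.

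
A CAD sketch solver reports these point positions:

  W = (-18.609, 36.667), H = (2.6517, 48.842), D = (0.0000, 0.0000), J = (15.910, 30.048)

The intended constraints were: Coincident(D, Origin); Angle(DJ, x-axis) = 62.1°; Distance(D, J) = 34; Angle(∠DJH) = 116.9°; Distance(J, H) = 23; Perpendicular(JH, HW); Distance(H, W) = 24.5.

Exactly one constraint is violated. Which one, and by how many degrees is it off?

Perpendicular(JH, HW) — off by 5.40°.

D = (0.00, 0.00) ✓; DJ at 62.10° ✓; |DJ| = 34.00 ✓; ∠DJH = 116.9° ✓; |JH| = 23.00 ✓; ∠(JH, HW) = 84.60° ✗; |HW| = 24.50 ✓.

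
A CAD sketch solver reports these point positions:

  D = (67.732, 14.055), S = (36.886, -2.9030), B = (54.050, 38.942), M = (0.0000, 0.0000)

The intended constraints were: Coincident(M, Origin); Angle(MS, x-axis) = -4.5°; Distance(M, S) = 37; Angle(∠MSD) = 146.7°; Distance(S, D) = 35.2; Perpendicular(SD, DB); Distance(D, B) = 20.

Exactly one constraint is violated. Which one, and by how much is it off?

Distance(D, B) = 20 — off by 8.40.

M = (0.00, 0.00) ✓; MS at -4.500° ✓; |MS| = 37.00 ✓; ∠MSD = 146.7° ✓; |SD| = 35.20 ✓; ∠(SD, DB) = 90.00° ✓; |DB| = 28.40 ✗.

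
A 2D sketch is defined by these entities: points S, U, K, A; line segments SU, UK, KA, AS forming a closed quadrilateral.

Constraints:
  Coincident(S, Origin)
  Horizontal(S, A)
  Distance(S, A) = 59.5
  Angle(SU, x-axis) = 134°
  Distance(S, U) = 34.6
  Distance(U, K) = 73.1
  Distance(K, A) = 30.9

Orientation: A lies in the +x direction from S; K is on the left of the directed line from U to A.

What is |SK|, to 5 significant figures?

56.914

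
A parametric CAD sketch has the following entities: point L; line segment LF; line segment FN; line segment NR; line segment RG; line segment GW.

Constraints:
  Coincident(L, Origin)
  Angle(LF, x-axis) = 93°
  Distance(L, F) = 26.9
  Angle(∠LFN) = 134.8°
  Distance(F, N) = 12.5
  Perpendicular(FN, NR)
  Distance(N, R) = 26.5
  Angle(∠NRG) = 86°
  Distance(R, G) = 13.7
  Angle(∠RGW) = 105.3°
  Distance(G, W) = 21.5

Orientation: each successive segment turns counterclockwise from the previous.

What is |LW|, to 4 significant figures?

19.96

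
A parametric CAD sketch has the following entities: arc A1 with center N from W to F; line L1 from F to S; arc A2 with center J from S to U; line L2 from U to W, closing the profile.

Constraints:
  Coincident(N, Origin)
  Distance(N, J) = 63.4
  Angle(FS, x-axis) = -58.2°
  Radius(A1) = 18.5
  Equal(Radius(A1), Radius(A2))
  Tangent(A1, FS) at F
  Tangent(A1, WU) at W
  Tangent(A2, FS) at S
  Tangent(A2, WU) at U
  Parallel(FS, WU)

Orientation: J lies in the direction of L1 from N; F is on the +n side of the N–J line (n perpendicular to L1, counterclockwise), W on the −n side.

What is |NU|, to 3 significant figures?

66.0

The slot axis is L1's direction at -58.2°, so u = (cos -58.2°, sin -58.2°) = (0.527, -0.850) and n = (−sin -58.2°, cos -58.2°) = (0.850, 0.527). N is at the origin and J lies 63.4 along u from N, so J = 63.4·u = (33.4, -53.9). Tangency of A1 to both parallel lines with radius 18.5 puts F and W at N ± 18.5·n: F = (15.7, 9.75), W = (-15.7, -9.75). Equal radii place S and U the same way about J: S = J + 18.5·n = (49.1, -44.1), U = J − 18.5·n = (17.7, -63.6). Then |NU| = |U − N| = 66.0.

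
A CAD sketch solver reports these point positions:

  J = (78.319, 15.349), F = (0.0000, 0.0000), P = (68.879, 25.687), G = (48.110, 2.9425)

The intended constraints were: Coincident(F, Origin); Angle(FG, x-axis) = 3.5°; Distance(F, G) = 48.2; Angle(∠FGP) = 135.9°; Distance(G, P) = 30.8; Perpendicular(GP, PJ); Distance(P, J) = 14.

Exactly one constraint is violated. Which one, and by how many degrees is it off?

Perpendicular(GP, PJ) — off by 5.20°.

F = (0.00, 0.00) ✓; FG at 3.500° ✓; |FG| = 48.20 ✓; ∠FGP = 135.9° ✓; |GP| = 30.80 ✓; ∠(GP, PJ) = 95.20° ✗; |PJ| = 14.00 ✓.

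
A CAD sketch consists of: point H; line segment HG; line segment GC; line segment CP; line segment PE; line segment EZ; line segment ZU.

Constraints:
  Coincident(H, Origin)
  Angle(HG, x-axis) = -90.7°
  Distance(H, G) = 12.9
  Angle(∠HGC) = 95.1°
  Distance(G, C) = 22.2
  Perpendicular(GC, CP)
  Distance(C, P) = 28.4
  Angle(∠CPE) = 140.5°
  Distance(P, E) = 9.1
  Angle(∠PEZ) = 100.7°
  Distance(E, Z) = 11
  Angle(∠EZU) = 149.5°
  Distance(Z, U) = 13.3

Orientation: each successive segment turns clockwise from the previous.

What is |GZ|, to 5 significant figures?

30.874

H is at the origin; HG runs at -90.7° with length 12.9, so G = (-0.15760, -12.899). ∠HGC = 95.1° gives GC at -175.60° from the x-axis; with |GC| = 22.2, C = (-22.292, -14.602). GC ⟂ CP, so CP runs at 94.400°; with |CP| = 28.4, P = (-24.471, 13.714). ∠CPE = 140.5° gives PE at 54.900° from the x-axis; with |PE| = 9.1, E = (-19.238, 21.159). ∠PEZ = 100.7° gives EZ at -24.400° from the x-axis; with |EZ| = 11.0, Z = (-9.2209, 16.615). Then |GZ| = |Z − G| = 30.874.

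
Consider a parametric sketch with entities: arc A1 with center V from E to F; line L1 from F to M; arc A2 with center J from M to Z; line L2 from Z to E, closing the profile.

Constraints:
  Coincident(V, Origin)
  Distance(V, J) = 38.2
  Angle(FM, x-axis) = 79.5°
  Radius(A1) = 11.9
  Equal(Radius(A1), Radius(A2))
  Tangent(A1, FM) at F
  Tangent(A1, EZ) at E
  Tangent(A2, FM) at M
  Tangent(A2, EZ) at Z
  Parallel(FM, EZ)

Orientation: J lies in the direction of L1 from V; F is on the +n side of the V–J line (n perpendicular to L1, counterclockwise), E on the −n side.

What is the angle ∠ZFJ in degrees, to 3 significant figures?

14.6°

The slot axis is L1's direction at 79.5°, so u = (cos 79.5°, sin 79.5°) = (0.182, 0.983) and n = (−sin 79.5°, cos 79.5°) = (-0.983, 0.182). V is at the origin and J lies 38.2 along u from V, so J = 38.2·u = (6.96, 37.6). Tangency of A1 to both parallel lines with radius 11.9 puts F and E at V ± 11.9·n: F = (-11.7, 2.17), E = (11.7, -2.17). Equal radii place M and Z the same way about J: M = J + 11.9·n = (-4.74, 39.7), Z = J − 11.9·n = (18.7, 35.4). Then cos ∠ZFJ = FZ·FJ / (|FZ||FJ|), giving 14.6°.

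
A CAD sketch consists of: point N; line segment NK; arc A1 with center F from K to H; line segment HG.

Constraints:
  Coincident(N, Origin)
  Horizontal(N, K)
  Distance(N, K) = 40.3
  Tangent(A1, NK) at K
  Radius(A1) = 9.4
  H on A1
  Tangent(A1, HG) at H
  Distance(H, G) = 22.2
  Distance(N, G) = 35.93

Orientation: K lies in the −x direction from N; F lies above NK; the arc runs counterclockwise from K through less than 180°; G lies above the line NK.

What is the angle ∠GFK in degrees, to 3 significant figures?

137°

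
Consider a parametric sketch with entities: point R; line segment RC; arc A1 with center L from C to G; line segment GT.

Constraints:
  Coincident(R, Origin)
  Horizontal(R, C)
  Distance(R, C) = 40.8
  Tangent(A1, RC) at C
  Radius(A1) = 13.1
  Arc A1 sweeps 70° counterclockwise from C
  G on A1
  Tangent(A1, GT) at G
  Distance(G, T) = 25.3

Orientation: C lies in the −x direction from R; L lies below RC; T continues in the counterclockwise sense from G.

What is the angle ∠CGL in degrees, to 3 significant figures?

55.0°

R is at the origin; R and C share the same y with |RC| = 40.8 and C on the −x side, so C = (-40.8, 0.00). Tangency of A1 to RC means the radius LC is perpendicular to RC, so L = C + (0, -13.1) = (-40.8, -13.1). On A1, C sits at bearing 90° from L; a 70° counterclockwise sweep puts G at bearing 160°, so G = L + 13.1·(cos 160°, sin 160°) = (-53.1, -8.62). Then cos ∠CGL = GC·GL / (|GC||GL|), giving 55.0°.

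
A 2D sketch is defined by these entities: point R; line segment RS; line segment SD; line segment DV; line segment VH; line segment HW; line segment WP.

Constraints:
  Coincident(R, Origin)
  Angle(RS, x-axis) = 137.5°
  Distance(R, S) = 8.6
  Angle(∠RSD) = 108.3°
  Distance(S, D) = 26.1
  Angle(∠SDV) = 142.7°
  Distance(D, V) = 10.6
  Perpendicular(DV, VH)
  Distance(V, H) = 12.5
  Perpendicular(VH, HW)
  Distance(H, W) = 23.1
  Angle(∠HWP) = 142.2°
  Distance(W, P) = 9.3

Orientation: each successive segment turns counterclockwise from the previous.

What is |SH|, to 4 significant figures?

31.54

R is at the origin; RS runs at 137.5° with length 8.6, so S = (-6.341, 5.810). ∠RSD = 108.3° gives SD at -150.8° from the x-axis; with |SD| = 26.1, D = (-29.12, -6.923). ∠SDV = 142.7° gives DV at -113.5° from the x-axis; with |DV| = 10.6, V = (-33.35, -16.64). DV is perpendicular to VH, so VH runs at -23.50°; with |VH| = 12.5, H = (-21.89, -21.63). Then |SH| = |H − S| = 31.54.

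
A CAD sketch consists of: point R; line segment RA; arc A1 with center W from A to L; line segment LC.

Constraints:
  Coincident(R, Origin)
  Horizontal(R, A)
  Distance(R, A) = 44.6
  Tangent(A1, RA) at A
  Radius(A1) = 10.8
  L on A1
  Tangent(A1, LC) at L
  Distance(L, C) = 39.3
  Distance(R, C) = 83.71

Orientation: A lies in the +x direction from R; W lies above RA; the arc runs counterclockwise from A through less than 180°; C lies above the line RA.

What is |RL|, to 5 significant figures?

54.106

R is at the origin; R and A share the same y with |RA| = 44.6 and A on the +x side, so A = (44.600, 0.0000). A1 meets RA tangentially, so WA is at right angles to RA, so W = A + (0, 10.8) = (44.600, 10.800). Since WL ⟂ LC (tangency), |WC| = √(10.8² + 39.3²) = 40.757 regardless of where L sits on A1. So C lies on both circle(R, 83.71) and circle(W, 40.757); the above-RA intersection is C = (74.124, 38.898). L is the foot of the tangent from C: L = (53.852, 5.2292).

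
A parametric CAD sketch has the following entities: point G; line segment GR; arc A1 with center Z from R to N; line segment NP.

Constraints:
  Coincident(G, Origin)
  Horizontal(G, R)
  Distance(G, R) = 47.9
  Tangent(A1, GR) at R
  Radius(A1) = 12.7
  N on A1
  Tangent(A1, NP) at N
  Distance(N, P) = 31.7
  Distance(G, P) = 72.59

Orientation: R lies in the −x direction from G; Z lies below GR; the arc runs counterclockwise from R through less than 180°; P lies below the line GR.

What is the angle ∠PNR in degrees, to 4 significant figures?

131.2°

G is at the origin; GR is horizontal with |GR| = 47.9 and R on the −x side, so R = (-47.90, 0.000). A1 meets GR tangentially, so ZR is at right angles to GR, so Z = R + (0, -12.7) = (-47.90, -12.70). Since ZN ⟂ NP (tangency), |ZP| = √(12.7² + 31.7²) = 34.15 regardless of where N sits on A1. So P lies on both circle(G, 72.59) and circle(Z, 34.15); the below-GR intersection is P = (-56.32, -45.79). N is the foot of the tangent from P: N = (-60.49, -14.37).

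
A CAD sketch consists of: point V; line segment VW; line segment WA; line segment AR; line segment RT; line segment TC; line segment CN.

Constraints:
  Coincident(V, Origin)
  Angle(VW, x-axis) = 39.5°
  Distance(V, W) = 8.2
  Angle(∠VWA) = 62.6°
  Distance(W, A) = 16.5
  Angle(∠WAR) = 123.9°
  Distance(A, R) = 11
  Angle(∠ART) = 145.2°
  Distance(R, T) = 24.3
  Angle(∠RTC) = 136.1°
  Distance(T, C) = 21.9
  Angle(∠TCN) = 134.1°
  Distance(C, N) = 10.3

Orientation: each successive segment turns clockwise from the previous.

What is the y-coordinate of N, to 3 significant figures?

-1.62

∠RTC = 136.1° gives TC at 147° from the x-axis; with |TC| = 21.9, C = (-40.1, -11.7). ∠TCN = 134.1° gives CN at 101° from the x-axis; with |CN| = 10.3, N = (-42.2, -1.62). So N.y = -1.62.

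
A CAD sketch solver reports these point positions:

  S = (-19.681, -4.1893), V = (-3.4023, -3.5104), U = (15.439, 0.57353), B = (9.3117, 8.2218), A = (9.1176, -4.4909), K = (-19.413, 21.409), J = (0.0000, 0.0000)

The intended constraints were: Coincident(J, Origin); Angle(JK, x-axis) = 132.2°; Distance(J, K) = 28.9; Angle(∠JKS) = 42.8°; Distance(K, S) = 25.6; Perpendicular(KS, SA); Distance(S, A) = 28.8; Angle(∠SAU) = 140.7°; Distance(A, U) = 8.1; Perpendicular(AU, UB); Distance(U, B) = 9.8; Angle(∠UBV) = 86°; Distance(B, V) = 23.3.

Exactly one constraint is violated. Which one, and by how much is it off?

Distance(B, V) = 23.3 — off by 6.00.

J = (0.00, 0.00) ✓; JK at 132.2° ✓; |JK| = 28.90 ✓; ∠JKS = 42.80° ✓; |KS| = 25.60 ✓; ∠(KS, SA) = 90.00° ✓; |SA| = 28.80 ✓; ∠SAU = 140.7° ✓; |AU| = 8.100 ✓; ∠(AU, UB) = 90.00° ✓; |UB| = 9.800 ✓; ∠UBV = 86.00° ✓; |BV| = 17.30 ✗.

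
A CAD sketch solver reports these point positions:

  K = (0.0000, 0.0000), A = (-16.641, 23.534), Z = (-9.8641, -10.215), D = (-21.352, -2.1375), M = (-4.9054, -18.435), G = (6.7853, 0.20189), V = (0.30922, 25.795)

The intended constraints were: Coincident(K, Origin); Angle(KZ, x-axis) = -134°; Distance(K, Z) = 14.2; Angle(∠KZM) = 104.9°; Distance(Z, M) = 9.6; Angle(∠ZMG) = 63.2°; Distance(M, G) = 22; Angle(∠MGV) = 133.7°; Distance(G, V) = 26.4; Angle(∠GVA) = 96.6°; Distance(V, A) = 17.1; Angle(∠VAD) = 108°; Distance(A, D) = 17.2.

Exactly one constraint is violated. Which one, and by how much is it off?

Distance(A, D) = 17.2 — off by 8.90.

K = (0.00, 0.00) ✓; KZ at -134.0° ✓; |KZ| = 14.20 ✓; ∠KZM = 104.9° ✓; |ZM| = 9.600 ✓; ∠ZMG = 63.20° ✓; |MG| = 22.00 ✓; ∠MGV = 133.7° ✓; |GV| = 26.40 ✓; ∠GVA = 96.60° ✓; |VA| = 17.10 ✓; ∠VAD = 108.0° ✓; |AD| = 26.10 ✗.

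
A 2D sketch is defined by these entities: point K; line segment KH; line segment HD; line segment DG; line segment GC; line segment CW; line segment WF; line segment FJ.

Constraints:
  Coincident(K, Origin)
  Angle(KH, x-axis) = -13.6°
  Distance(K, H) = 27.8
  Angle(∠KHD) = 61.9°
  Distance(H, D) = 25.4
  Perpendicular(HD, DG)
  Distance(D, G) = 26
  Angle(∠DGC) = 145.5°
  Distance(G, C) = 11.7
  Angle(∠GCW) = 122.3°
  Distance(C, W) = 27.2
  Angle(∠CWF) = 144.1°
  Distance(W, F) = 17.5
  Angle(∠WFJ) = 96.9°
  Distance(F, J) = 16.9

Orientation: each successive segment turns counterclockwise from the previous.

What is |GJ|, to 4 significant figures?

42.25

∠CWF = 144.1° gives WF at -37.40° from the x-axis; with |WF| = 17.5, F = (9.532, -33.97). ∠WFJ = 96.9° gives FJ at 45.70° from the x-axis; with |FJ| = 16.9, J = (21.33, -21.87). Then |GJ| = |J − G| = 42.25.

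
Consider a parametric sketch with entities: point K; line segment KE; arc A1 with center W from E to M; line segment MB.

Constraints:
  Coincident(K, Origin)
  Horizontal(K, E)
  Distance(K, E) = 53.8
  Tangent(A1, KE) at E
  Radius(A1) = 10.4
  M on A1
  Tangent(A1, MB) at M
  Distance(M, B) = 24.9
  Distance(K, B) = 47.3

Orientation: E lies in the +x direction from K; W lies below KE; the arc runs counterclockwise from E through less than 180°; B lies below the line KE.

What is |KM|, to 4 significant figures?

44.51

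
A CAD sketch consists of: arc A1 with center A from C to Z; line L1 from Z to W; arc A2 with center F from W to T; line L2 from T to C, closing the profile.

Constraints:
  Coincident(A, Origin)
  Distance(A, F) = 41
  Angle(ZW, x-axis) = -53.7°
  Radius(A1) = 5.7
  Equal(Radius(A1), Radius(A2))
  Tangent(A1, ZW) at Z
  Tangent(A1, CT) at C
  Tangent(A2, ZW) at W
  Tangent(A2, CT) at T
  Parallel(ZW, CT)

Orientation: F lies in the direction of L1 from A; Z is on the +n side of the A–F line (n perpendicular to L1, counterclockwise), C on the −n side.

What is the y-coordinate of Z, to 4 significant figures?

3.374

The slot axis is L1's direction at -53.7°, so u = (cos -53.7°, sin -53.7°) = (0.5920, -0.8059) and n = (−sin -53.7°, cos -53.7°) = (0.8059, 0.5920). A is at the origin and F lies 41.0 along u from A, so F = 41.0·u = (24.27, -33.04). Tangency of A1 to both parallel lines with radius 5.7 puts Z and C at A ± 5.7·n: Z = (4.594, 3.374), C = (-4.594, -3.374). So Z.y = 3.374.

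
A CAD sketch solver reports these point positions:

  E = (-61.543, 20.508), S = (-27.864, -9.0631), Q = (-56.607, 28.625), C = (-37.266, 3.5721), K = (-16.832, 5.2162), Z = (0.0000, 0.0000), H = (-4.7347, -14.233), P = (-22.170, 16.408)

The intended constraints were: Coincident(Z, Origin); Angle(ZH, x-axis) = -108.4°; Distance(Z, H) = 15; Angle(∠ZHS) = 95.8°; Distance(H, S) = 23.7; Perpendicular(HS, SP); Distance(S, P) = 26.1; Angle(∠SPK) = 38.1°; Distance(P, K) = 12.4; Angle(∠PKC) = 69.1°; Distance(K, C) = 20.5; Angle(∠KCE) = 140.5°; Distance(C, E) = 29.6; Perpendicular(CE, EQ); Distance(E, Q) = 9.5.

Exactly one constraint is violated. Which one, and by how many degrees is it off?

Perpendicular(CE, EQ) — off by 3.60°.

Z = (0.00, 0.00) ✓; ZH at -108.4° ✓; |ZH| = 15.00 ✓; ∠ZHS = 95.80° ✓; |HS| = 23.70 ✓; ∠(HS, SP) = 90.00° ✓; |SP| = 26.10 ✓; ∠SPK = 38.10° ✓; |PK| = 12.40 ✓; ∠PKC = 69.10° ✓; |KC| = 20.50 ✓; ∠KCE = 140.5° ✓; |CE| = 29.60 ✓; ∠(CE, EQ) = 86.40° ✗; |EQ| = 9.500 ✓.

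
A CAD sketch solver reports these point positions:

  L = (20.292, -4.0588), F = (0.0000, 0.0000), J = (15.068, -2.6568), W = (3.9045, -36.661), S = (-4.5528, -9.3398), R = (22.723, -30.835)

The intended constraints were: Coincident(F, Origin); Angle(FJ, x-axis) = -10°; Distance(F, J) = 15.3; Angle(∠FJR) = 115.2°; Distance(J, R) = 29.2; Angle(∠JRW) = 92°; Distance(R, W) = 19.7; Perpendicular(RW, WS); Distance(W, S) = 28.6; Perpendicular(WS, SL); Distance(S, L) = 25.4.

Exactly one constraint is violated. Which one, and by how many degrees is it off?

Perpendicular(WS, SL) — off by 5.20°.

F = (0.00, 0.00) ✓; FJ at -10.00° ✓; |FJ| = 15.30 ✓; ∠FJR = 115.2° ✓; |JR| = 29.20 ✓; ∠JRW = 92.00° ✓; |RW| = 19.70 ✓; ∠(RW, WS) = 90.00° ✓; |WS| = 28.60 ✓; ∠(WS, SL) = 95.20° ✗; |SL| = 25.40 ✓.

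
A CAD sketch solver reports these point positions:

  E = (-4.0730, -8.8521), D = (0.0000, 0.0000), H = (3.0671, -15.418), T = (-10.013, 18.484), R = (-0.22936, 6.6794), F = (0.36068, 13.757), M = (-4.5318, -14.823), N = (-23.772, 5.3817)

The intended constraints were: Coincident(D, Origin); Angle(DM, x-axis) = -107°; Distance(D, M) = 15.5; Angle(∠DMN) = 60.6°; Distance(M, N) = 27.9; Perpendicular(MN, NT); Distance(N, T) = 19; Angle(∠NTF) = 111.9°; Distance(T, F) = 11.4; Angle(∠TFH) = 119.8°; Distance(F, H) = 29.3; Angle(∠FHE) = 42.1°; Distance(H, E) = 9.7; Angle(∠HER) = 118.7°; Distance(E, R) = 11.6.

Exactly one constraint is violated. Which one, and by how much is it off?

Distance(E, R) = 11.6 — off by 4.40.

D = (0.00, 0.00) ✓; DM at -107.0° ✓; |DM| = 15.50 ✓; ∠DMN = 60.60° ✓; |MN| = 27.90 ✓; ∠(MN, NT) = 90.00° ✓; |NT| = 19.00 ✓; ∠NTF = 111.9° ✓; |TF| = 11.40 ✓; ∠TFH = 119.8° ✓; |FH| = 29.30 ✓; ∠FHE = 42.10° ✓; |HE| = 9.700 ✓; ∠HER = 118.7° ✓; |ER| = 16.00 ✗.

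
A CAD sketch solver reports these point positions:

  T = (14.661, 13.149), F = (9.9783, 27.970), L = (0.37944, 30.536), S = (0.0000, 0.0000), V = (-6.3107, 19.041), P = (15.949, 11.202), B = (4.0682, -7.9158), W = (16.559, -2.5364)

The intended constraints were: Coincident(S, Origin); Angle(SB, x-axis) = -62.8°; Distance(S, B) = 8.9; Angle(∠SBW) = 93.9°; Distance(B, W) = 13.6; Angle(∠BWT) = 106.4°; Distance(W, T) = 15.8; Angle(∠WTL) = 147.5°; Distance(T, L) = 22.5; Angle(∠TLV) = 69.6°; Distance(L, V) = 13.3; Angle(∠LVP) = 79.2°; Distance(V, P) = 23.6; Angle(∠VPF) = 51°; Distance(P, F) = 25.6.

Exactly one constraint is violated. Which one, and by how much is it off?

Distance(P, F) = 25.6 — off by 7.80.

S = (0.00, 0.00) ✓; SB at -62.80° ✓; |SB| = 8.900 ✓; ∠SBW = 93.90° ✓; |BW| = 13.60 ✓; ∠BWT = 106.4° ✓; |WT| = 15.80 ✓; ∠WTL = 147.5° ✓; |TL| = 22.50 ✓; ∠TLV = 69.60° ✓; |LV| = 13.30 ✓; ∠LVP = 79.20° ✓; |VP| = 23.60 ✓; ∠VPF = 51.00° ✓; |PF| = 17.80 ✗.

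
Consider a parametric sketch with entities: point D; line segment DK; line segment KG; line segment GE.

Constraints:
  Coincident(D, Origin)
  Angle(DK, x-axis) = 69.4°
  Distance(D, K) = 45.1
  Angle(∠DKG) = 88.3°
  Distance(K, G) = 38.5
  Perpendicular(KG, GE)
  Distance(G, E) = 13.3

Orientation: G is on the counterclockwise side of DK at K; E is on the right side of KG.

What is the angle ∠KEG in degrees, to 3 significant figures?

70.9°

D is at the origin; DK runs at 69.4° with length 45.1, so K = 45.1·(cos 69.4°, sin 69.4°) = (15.9, 42.2). ∠DKG = 88.3°, so KG runs at 69.4° + (180° − 88.3°) = 161° from the x-axis; with |KG| = 38.5, G = K + 38.5·(cos 161°, sin 161°) = (-20.6, 54.7). KG ⟂ GE; with |GE| = 13.3 on the right of KG, E = G + 13.3·(0.324, 0.946) = (-16.2, 67.3). Then cos ∠KEG = EK·EG / (|EK||EG|), giving 70.9°.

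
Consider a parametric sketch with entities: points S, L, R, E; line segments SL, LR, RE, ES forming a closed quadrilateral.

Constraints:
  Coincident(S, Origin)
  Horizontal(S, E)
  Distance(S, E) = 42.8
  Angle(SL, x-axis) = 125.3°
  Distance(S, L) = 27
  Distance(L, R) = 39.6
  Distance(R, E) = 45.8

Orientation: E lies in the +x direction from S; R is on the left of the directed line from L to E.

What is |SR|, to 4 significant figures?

44.34

Checks: |LR| = 39.60 ✓; |RE| = 45.80 ✓.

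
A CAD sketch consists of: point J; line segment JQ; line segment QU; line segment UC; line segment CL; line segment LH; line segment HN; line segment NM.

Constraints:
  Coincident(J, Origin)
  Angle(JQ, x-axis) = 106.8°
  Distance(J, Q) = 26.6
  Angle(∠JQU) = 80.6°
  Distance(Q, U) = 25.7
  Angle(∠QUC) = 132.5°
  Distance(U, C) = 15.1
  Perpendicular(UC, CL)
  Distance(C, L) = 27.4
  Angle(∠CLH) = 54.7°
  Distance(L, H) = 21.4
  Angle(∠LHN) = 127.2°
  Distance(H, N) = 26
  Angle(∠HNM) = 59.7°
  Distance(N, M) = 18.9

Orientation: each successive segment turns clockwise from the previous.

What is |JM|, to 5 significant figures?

36.437

∠LHN = 127.2° gives HN at 51.800° from the x-axis; with |HN| = 26.0, N = (22.383, 39.231). ∠HNM = 59.7° gives NM at -68.500° from the x-axis; with |NM| = 18.9, M = (29.310, 21.646). Then |JM| = |M − J| = 36.437.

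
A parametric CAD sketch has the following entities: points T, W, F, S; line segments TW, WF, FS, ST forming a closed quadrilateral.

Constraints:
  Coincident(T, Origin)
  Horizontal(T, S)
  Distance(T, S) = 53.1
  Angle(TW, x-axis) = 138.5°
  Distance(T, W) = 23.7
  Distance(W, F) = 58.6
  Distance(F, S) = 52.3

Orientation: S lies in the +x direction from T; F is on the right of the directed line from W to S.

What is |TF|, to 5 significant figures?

36.495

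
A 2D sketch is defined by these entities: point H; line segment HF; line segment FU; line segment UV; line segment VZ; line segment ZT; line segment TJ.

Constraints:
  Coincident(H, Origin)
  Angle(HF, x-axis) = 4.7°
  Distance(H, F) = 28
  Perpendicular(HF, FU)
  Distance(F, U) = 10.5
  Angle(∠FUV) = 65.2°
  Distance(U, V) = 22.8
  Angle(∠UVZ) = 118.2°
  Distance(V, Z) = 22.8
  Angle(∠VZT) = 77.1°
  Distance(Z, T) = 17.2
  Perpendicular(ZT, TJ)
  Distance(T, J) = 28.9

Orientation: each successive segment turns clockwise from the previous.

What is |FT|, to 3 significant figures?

19.7

∠UVZ = 118.2° gives VZ at 98.1° from the x-axis; with |VZ| = 22.8, Z = (4.14, 22.2). ∠VZT = 77.1° gives ZT at -4.80° from the x-axis; with |ZT| = 17.2, T = (21.3, 20.8). Then |FT| = |T − F| = 19.7.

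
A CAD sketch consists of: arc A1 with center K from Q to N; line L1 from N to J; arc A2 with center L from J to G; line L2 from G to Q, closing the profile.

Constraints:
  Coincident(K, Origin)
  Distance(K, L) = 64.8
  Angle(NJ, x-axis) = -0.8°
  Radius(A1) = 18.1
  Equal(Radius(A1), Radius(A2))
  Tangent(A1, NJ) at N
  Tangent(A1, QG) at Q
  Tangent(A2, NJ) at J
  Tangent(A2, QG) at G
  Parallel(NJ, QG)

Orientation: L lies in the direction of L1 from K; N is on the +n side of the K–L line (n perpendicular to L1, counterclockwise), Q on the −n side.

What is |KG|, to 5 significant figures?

67.280

Tangency of A1 to both parallel lines with radius 18.1 puts N and Q at K ± 18.1·n: N = (0.25272, 18.098), Q = (-0.25272, -18.098). Equal radii place J and G the same way about L: J = L + 18.1·n = (65.046, 17.193), G = L − 18.1·n = (64.541, -19.003). Then |KG| = |G − K| = 67.280.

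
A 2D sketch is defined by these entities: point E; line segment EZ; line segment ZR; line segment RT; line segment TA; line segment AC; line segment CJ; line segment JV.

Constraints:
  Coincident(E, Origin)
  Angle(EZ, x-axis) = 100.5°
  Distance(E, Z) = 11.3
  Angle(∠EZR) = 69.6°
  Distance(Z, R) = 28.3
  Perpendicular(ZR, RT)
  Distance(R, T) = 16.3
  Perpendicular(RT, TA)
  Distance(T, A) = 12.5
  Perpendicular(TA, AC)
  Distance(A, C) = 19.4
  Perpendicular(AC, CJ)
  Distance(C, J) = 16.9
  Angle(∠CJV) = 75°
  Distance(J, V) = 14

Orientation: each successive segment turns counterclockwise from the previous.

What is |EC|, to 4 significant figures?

18.11

E is at the origin; EZ runs at 100.5° with length 11.3, so Z = (-2.059, 11.11). ∠EZR = 69.6° gives ZR at -149.1° from the x-axis; with |ZR| = 28.3, R = (-26.34, -3.422). ZR is perpendicular to RT, so RT runs at -59.10°; with |RT| = 16.3, T = (-17.97, -17.41). RT is perpendicular to TA, so TA runs at 30.90°; with |TA| = 12.5, A = (-7.246, -10.99). The perpendicularity gives AC at right angles to TA, so AC runs at 120.9°; with |AC| = 19.4, C = (-17.21, 5.657). Then |EC| = |C − E| = 18.11.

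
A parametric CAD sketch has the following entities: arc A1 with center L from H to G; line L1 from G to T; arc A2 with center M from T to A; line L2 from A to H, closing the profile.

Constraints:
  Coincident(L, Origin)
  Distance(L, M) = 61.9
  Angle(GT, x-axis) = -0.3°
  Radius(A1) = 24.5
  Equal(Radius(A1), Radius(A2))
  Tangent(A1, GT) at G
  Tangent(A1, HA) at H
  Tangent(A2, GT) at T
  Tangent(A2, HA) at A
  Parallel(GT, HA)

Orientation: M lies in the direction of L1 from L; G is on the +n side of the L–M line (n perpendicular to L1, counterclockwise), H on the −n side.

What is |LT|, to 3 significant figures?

66.6

The slot axis is L1's direction at -0.3°, so u = (cos -0.3°, sin -0.3°) = (1.00, -0.00524) and n = (−sin -0.3°, cos -0.3°) = (0.00524, 1.00). L is at the origin and M lies 61.9 along u from L, so M = 61.9·u = (61.9, -0.324). Tangency of A1 to both parallel lines with radius 24.5 puts G and H at L ± 24.5·n: G = (0.128, 24.5), H = (-0.128, -24.5). Equal radii place T and A the same way about M: T = M + 24.5·n = (62.0, 24.2), A = M − 24.5·n = (61.8, -24.8). Then |LT| = |T − L| = 66.6.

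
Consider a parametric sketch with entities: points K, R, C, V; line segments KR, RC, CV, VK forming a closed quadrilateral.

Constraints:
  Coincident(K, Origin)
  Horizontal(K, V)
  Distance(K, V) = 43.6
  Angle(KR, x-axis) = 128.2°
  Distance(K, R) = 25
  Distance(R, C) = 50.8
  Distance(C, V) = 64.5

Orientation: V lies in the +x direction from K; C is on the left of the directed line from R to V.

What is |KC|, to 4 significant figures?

61.15

Checks: K = (0.00, 0.00) ✓; |RC| = 50.80 ✓; |CV| = 64.50 ✓.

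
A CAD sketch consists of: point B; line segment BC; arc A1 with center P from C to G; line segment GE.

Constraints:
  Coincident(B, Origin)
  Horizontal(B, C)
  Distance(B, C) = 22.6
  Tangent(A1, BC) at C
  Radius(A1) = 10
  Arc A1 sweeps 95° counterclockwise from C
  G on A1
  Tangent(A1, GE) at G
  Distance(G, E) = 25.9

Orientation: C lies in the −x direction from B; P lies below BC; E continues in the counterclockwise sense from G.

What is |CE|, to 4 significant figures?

37.47

B is at the origin; B and C share the same y with |BC| = 22.6 and C on the −x side, so C = (-22.60, 0.000). Since A1 is tangent to BC there, PC ⟂ BC, so P = C + (0, -10) = (-22.60, -10.00). On A1, C sits at bearing 90° from P; a 95° counterclockwise sweep puts G at bearing 185°, so G = P + 10.0·(cos 185°, sin 185°) = (-32.56, -10.87). The tangent condition forces PG to be normal to GE, so GE runs along (−sin 185°, cos 185°); with |GE| = 25.9, E = (-30.30, -36.67). Then |CE| = |E − C| = 37.47.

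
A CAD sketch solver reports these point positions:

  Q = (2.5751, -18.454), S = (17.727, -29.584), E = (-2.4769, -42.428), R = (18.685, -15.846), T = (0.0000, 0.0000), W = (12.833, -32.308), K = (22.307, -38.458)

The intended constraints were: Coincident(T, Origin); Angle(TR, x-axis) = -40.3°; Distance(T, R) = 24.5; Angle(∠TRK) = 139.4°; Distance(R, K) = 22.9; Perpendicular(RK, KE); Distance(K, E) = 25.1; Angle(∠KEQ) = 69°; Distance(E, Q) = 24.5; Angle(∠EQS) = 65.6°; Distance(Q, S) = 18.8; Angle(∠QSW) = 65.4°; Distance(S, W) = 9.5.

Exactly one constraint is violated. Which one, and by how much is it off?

Distance(S, W) = 9.5 — off by 3.90.

T = (0.00, 0.00) ✓; TR at -40.30° ✓; |TR| = 24.50 ✓; ∠TRK = 139.4° ✓; |RK| = 22.90 ✓; ∠(RK, KE) = 90.00° ✓; |KE| = 25.10 ✓; ∠KEQ = 69.00° ✓; |EQ| = 24.50 ✓; ∠EQS = 65.60° ✓; |QS| = 18.80 ✓; ∠QSW = 65.40° ✓; |SW| = 5.601 ✗.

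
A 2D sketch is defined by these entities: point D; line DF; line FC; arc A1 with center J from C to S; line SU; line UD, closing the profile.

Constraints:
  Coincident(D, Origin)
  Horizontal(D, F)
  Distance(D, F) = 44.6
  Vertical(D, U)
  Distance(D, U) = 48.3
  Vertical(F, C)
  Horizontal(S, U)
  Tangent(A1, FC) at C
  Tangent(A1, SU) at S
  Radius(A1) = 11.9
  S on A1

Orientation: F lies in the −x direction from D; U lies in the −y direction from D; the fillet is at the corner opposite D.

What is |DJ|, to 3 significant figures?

48.9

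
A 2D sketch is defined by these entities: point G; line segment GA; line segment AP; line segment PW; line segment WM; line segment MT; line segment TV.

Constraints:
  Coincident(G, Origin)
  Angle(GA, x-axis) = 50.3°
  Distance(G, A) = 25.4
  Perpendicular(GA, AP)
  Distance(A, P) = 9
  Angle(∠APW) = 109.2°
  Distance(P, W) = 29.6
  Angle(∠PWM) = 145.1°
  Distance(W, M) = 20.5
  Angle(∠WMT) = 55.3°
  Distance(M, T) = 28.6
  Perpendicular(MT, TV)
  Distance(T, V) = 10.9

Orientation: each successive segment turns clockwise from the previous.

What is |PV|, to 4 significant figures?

19.54

∠WMT = 55.3° gives MT at 89.90° from the x-axis; with |MT| = 28.6, T = (-4.041, 3.028). The perpendicularity gives TV at right angles to MT, so TV runs at -0.1000°; with |TV| = 10.9, V = (6.859, 3.008). Then |PV| = |V − P| = 19.54.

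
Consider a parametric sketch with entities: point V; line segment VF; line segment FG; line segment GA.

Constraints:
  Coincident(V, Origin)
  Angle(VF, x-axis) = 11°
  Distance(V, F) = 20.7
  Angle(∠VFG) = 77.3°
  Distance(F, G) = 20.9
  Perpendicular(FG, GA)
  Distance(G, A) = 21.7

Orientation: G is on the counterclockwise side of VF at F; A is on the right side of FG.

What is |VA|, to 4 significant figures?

44.97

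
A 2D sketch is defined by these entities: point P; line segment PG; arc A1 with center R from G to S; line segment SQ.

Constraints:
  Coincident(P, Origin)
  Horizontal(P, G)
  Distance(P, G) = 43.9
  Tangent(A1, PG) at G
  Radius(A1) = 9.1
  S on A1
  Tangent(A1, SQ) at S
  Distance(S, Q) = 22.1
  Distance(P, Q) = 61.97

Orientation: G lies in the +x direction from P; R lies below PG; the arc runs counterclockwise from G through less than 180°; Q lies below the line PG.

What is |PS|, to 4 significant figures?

40.80

Checks: |RS| = 9.100 ✓; ∠(RS, SQ) = 90.00° ✓; |SQ| = 22.10 ✓; |PQ| = 61.97 ✓.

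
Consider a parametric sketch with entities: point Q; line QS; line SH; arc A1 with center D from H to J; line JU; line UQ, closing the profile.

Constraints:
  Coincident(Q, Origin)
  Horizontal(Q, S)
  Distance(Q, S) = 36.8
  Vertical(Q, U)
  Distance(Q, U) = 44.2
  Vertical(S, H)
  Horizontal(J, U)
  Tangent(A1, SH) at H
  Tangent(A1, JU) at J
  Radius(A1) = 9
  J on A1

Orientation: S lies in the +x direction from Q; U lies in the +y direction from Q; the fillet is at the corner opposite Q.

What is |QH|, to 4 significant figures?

50.92

Q is at the origin; QS is horizontal with |QS| = 36.8 and S on the +x side, so S = (36.80, 0.000). Q and U share the same x with |QU| = 44.2 and U on the +y side, so U = (0.000, 44.20). The virtual corner opposite Q is at (36.80, 44.20). Since A1 is tangent to SH there, DH ⟂ SH and tangency of A1 to JU means the radius DJ is perpendicular to JU, with radius 9.0, so the center D sits 9.0 in from both sides at D = (27.80, 35.20). That places the tangent points at H = (36.80, 35.20) on SH and J = (27.80, 44.20) on JU. Then |QH| = |H − Q| = 50.92.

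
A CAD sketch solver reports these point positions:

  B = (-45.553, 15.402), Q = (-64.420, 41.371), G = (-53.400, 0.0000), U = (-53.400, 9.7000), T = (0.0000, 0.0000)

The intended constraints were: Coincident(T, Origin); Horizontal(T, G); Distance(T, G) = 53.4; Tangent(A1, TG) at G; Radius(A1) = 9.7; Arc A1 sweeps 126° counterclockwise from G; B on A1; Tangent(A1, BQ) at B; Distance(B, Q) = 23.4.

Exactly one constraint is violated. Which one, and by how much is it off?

Distance(B, Q) = 23.4 — off by 8.70.

T = (0.00, 0.00) ✓; T.y = 0.00, G.y = 0.00 ✓; |TG| = 53.40 ✓; ∠(UG, GT) = 90.00° ✓; |UG| = 9.700 ✓; bearing(U→B) − bearing(U→G) = 126.0° ✓; |UB| = 9.700 ✓; ∠(UB, BQ) = 90.00° ✓; |BQ| = 32.10 ✗.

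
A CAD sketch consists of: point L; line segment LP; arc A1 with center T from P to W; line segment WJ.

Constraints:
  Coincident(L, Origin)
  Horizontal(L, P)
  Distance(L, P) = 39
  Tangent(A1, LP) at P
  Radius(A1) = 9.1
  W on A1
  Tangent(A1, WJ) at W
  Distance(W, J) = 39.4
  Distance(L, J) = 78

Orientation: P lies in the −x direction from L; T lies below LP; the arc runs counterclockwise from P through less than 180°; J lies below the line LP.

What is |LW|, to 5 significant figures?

46.584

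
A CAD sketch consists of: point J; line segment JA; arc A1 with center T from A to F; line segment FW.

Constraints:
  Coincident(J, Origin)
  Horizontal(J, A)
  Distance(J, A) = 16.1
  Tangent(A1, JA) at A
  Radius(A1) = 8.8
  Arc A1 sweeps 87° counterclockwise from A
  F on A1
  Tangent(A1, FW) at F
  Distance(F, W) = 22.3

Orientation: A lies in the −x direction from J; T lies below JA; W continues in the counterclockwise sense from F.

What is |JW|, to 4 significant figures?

40.20

J is at the origin; JA is horizontal with |JA| = 16.1 and A on the −x side, so A = (-16.10, 0.000). Tangency of A1 to JA means the radius TA is perpendicular to JA, so T = A + (0, -8.8) = (-16.10, -8.800). On A1, A sits at bearing 90° from T; an 87° counterclockwise sweep puts F at bearing 177°, so F = T + 8.8·(cos 177°, sin 177°) = (-24.89, -8.339). A1 meets FW tangentially, so TF is at right angles to FW, so FW runs along (−sin 177°, cos 177°); with |FW| = 22.3, W = (-26.06, -30.61). Then |JW| = |W − J| = 40.20.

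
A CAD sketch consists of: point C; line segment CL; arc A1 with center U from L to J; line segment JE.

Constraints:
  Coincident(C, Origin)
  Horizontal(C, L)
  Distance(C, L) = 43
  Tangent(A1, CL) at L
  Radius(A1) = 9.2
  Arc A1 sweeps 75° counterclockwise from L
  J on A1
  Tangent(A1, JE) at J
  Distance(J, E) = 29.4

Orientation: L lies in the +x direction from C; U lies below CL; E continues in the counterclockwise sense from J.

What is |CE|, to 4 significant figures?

44.08

C is at the origin; CL is horizontal with |CL| = 43.0 and L on the +x side, so L = (43.00, 0.000). A1 meets CL tangentially, so UL is at right angles to CL, so U = L + (0, -9.2) = (43.00, -9.200). On A1, L sits at bearing 90° from U; a 75° counterclockwise sweep puts J at bearing 165°, so J = U + 9.2·(cos 165°, sin 165°) = (34.11, -6.819). The tangent condition forces UJ to be normal to JE, so JE runs along (−sin 165°, cos 165°); with |JE| = 29.4, E = (26.50, -35.22). Then |CE| = |E − C| = 44.08.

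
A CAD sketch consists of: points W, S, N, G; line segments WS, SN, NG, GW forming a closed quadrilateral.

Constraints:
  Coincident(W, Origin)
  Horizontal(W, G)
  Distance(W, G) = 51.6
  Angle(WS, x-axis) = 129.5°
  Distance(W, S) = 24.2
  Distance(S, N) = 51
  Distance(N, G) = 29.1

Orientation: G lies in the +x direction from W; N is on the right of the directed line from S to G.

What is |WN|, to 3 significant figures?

28.0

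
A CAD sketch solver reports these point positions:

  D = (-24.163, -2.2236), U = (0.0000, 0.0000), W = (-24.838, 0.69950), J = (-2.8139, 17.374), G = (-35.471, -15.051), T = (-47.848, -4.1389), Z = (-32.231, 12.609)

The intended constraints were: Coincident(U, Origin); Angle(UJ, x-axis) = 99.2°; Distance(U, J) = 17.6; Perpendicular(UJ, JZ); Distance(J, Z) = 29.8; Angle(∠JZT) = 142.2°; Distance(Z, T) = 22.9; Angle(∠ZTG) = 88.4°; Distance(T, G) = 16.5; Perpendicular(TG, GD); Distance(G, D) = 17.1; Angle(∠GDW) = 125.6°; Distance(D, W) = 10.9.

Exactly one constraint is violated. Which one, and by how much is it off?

Distance(D, W) = 10.9 — off by 7.90.

U = (0.00, 0.00) ✓; UJ at 99.20° ✓; |UJ| = 17.60 ✓; ∠(UJ, JZ) = 90.00° ✓; |JZ| = 29.80 ✓; ∠JZT = 142.2° ✓; |ZT| = 22.90 ✓; ∠ZTG = 88.40° ✓; |TG| = 16.50 ✓; ∠(TG, GD) = 90.00° ✓; |GD| = 17.10 ✓; ∠GDW = 125.6° ✓; |DW| = 3.000 ✗.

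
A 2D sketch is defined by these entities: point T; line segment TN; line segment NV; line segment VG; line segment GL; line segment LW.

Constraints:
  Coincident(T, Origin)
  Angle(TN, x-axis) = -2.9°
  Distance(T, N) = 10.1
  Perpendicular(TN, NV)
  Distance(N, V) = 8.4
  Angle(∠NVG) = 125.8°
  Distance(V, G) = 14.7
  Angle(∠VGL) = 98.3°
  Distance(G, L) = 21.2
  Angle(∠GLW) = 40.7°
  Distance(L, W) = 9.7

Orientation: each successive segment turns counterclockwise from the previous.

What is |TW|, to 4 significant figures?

7.408

T is at the origin; TN runs at -2.9° with length 10.1, so N = (10.09, -0.5110). TN ⟂ NV, so NV runs at 87.10°; with |NV| = 8.4, V = (10.51, 7.878). ∠NVG = 125.8° gives VG at 141.3° from the x-axis; with |VG| = 14.7, G = (-0.9603, 17.07). ∠VGL = 98.3° gives GL at -137.0° from the x-axis; with |GL| = 21.2, L = (-16.46, 2.611). ∠GLW = 40.7° gives LW at 2.300° from the x-axis; with |LW| = 9.7, W = (-6.773, 3.000). Then |TW| = |W − T| = 7.408.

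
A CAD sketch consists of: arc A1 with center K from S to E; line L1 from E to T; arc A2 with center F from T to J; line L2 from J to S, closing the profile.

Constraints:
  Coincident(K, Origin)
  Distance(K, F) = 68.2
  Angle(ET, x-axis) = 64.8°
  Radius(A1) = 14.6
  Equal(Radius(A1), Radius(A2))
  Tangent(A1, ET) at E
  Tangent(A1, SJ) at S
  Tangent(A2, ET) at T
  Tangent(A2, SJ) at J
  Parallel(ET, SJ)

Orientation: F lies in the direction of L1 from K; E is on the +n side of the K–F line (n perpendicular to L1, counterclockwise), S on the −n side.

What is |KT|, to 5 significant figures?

69.745

The slot axis is L1's direction at 64.8°, so u = (cos 64.8°, sin 64.8°) = (0.42578, 0.90483) and n = (−sin 64.8°, cos 64.8°) = (-0.90483, 0.42578). K is at the origin and F lies 68.2 along u from K, so F = 68.2·u = (29.038, 61.709). Tangency of A1 to both parallel lines with radius 14.6 puts E and S at K ± 14.6·n: E = (-13.210, 6.2164), S = (13.210, -6.2164). Equal radii place T and J the same way about F: T = F + 14.6·n = (15.828, 67.926), J = F − 14.6·n = (42.249, 55.493). Then |KT| = |T − K| = 69.745.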